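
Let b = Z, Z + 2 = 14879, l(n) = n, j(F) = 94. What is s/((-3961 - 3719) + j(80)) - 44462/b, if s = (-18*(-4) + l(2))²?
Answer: -209377592/56428461 ≈ -3.7105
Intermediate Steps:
Z = 14877 (Z = -2 + 14879 = 14877)
b = 14877
s = 5476 (s = (-18*(-4) + 2)² = (72 + 2)² = 74² = 5476)
s/((-3961 - 3719) + j(80)) - 44462/b = 5476/((-3961 - 3719) + 94) - 44462/14877 = 5476/(-7680 + 94) - 44462*1/14877 = 5476/(-7586) - 44462/14877 = 5476*(-1/7586) - 44462/14877 = -2738/3793 - 44462/14877 = -209377592/56428461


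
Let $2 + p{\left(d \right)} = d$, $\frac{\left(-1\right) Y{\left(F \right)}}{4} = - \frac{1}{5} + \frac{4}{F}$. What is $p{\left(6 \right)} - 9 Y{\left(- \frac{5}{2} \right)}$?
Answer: $- \frac{304}{5} \approx -60.8$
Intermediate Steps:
$Y{\left(F \right)} = \frac{4}{5} - \frac{16}{F}$ ($Y{\left(F \right)} = - 4 \left(- \frac{1}{5} + \frac{4}{F}\right) = \frac{4}{5} - \frac{16}{F}$)
$p{\left(d \right)} = -2 + d$
$p{\left(6 \right)} - 9 Y{\left(- \frac{5}{2} \right)} = \left(-2 + 6\right) - 9 \left(\frac{4}{5} - \frac{16}{\left(-5\right) \frac{1}{2}}\right) = 4 - 9 \left(\frac{4}{5} - \frac{16}{\left(-5\right) \frac{1}{2}}\right) = 4 - 9 \left(\frac{4}{5} - \frac{16}{- \frac{5}{2}}\right) = 4 - 9 \left(\frac{4}{5} - - \frac{32}{5}\right) = 4 - 9 \left(\frac{4}{5} + \frac{32}{5}\right) = 4 - \frac{324}{5} = - \frac{304}{5}$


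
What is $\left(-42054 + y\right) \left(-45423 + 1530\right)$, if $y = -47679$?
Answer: $3938650569$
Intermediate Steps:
$\left(-42054 + y\right) \left(-45423 + 1530\right) = \left(-42054 - 47679\right) \left(-45423 + 1530\right) = \left(-89733\right) \left(-43893\right) = 3938650569$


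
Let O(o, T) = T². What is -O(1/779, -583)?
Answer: -339889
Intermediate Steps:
-O(1/779, -583) = -1*(-583)² = -1*339889 = -339889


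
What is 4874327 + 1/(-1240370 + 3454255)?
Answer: 10791199430396/2213885 ≈ 4.8743e+6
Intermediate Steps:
4874327 + 1/(-1240370 + 3454255) = 4874327 + 1/2213885 = 10791199430396/2213885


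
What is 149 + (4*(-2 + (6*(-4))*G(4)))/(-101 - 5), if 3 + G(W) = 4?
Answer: 7949/53 ≈ 149.98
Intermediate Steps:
G(W) = 1 (G(W) = -3 + 4 = 1)
149 + (4*(-2 + (6*(-4))*G(4)))/(-101 - 5) = 149 + (4*(-2 + (6*(-4))*1))/(-101 - 5) = 149 + (4*(-2 - 24*1))/(-106) = 149 - 2*(-2 - 24)/53 = 149 - 2*(-26)/53 = 149 - 1/106*(-104) = 149 + 52/53 = 7949/53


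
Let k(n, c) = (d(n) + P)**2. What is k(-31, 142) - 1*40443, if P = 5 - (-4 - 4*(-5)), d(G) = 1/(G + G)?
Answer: -154996403/3844 ≈ -40322.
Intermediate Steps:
d(G) = 1/(2*G)
P = -11 (P = 5 - (-4 + 20) = 5 - 1*16 = 5 - 16 = -11)
k(n, c) = (-11 + 1/(2*n))**2 (k(n, c) = (1/(2*n) - 11)**2 = (-11 + 1/(2*n))**2)
k(-31, 142) - 1*40443 = (1/4)*(-1 + 22*(-31))**2/(-31)**2 - 1*40443 = (1/4)*(1/961)*(-1 - 682)**2 - 40443 = (1/4)*(1/961)*(-683)**2 - 40443 = (1/4)*(1/961)*466489 - 40443 = 466489/3844 - 40443 = -154996403/3844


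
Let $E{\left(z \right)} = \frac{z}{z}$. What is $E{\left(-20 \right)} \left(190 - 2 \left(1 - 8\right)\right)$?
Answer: $204$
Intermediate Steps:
$E{\left(z \right)} = 1$
$E{\left(-20 \right)} \left(190 - 2 \left(1 - 8\right)\right) = 1 \left(190 - 2 \left(1 - 8\right)\right) = 1 \left(190 - -14\right) = 1 \left(190 + 14\right) = 1 \cdot 204 = 204$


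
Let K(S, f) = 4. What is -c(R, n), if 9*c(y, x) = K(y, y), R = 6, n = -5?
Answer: -4/9 ≈ -0.44444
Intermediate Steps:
c(y, x) = 4/9 (c(y, x) = (1/9)*4 = 4/9)
-c(R, n) = -1*4/9 = -4/9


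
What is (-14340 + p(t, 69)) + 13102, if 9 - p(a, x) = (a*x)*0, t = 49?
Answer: -1229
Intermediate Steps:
p(a, x) = 9 (p(a, x) = 9 - a*x*0 = 9 - 1*0 = 9 + 0 = 9)
(-14340 + p(t, 69)) + 13102 = (-14340 + 9) + 13102 = -14331 + 13102 = -1229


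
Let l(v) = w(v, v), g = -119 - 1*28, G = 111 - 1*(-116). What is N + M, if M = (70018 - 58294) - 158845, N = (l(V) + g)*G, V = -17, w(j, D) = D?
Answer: -184349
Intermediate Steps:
G = 227 (G = 111 + 116 = 227)
g = -147 (g = -119 - 28 = -147)
l(v) = v
N = -37228 (N = (-17 - 147)*227 = -164*227 = -37228)
M = -147121 (M = 11724 - 158845 = -147121)
N + M = -37228 - 147121 = -184349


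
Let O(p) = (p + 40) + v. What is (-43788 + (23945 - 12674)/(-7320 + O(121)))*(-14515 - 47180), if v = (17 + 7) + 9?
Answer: 19251589067505/7126 ≈ 2.7016e+9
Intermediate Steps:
v = 33 (v = 24 + 9 = 33)
O(p) = 73 + p (O(p) = (p + 40) + 33 = (40 + p) + 33 = 73 + p)
(-43788 + (23945 - 12674)/(-7320 + O(121)))*(-14515 - 47180) = (-43788 + (23945 - 12674)/(-7320 + (73 + 121)))*(-14515 - 47180) = (-43788 + 11271/(-7320 + 194))*(-61695) = (-43788 + 11271/(-7126))*(-61695) = (-43788 + 11271*(-1/7126))*(-61695) = (-43788 - 11271/7126)*(-61695) = -312044559/7126*(-61695) = 19251589067505/7126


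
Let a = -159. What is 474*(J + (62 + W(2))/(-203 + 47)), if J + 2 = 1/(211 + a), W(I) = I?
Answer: -29467/26 ≈ -1133.3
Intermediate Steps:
J = -103/52 (J = -2 + 1/(211 - 159) = -2 + 1/52 = -103/52 ≈ -1.9808)
474*(J + (62 + W(2))/(-203 + 47)) = 474*(-103/52 + (62 + 2)/(-203 + 47)) = 474*(-103/52 + 64/(-156)) = 474*(-103/52 + 64*(-1/156)) = 474*(-103/52 - 16/39) = 474*(-373/156) = -29467/26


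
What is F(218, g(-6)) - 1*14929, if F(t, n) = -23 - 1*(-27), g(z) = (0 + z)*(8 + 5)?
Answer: -14925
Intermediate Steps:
g(z) = 13*z (g(z) = z*13 = 13*z)
F(t, n) = 4 (F(t, n) = -23 + 27 = 4)
F(218, g(-6)) - 1*14929 = 4 - 1*14929 = 4 - 14929 = -14925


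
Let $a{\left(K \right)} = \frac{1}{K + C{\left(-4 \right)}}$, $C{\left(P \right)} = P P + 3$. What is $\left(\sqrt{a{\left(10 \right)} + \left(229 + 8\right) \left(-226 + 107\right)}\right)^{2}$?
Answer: $- \frac{817886}{29} \approx -28203.0$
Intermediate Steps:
$C{\left(P \right)} = 3 + P^{2}$ ($C{\left(P \right)} = P^{2} + 3 = 3 + P^{2}$)
$a{\left(K \right)} = \frac{1}{19 + K}$ ($a{\left(K \right)} = \frac{1}{K + \left(3 + \left(-4\right)^{2}\right)} = \frac{1}{K + \left(3 + 16\right)} = \frac{1}{K + 19} = \frac{1}{19 + K}$)
$\left(\sqrt{a{\left(10 \right)} + \left(229 + 8\right) \left(-226 + 107\right)}\right)^{2} = \left(\sqrt{\frac{1}{19 + 10} + \left(229 + 8\right) \left(-226 + 107\right)}\right)^{2} = \left(\sqrt{\frac{1}{29} + 237 \left(-119\right)}\right)^{2} = \left(\sqrt{\frac{1}{29} - 28203}\right)^{2} = \left(\sqrt{- \frac{817886}{29}}\right)^{2} = \left(\frac{i \sqrt{23718694}}{29}\right)^{2} = - \frac{817886}{29}$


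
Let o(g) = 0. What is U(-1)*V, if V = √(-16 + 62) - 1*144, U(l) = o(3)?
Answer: 0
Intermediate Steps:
U(l) = 0
V = -144 + √46 (V = √46 - 144 = -144 + √46 ≈ -137.22)
U(-1)*V = 0*(-144 + √46) = 0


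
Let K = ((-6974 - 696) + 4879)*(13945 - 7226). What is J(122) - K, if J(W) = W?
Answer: 18752851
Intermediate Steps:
K = -18752729 (K = (-7670 + 4879)*6719 = -2791*6719 = -18752729)
J(122) - K = 122 - 1*(-18752729) = 122 + 18752729 = 18752851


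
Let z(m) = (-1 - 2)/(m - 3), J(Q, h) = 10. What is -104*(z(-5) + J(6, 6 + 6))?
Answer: -1079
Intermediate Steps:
z(m) = -3/(-3 + m)
-104*(z(-5) + J(6, 6 + 6)) = -104*(-3/(-3 - 5) + 10) = -104*(-3/(-8) + 10) = -104*(-3*(-⅛) + 10) = -104*(3/8 + 10) = -104*83/8 = -1079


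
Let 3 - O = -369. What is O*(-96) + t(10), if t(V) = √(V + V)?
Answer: -35712 + 2*√5 ≈ -35708.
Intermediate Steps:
O = 372 (O = 3 - 1*(-369) = 3 + 369 = 372)
t(V) = √2*√V (t(V) = √(2*V) = √2*√V)
O*(-96) + t(10) = 372*(-96) + √2*√10 = -35712 + 2*√5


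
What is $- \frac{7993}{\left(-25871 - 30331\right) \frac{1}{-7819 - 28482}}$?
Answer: $- \frac{290153893}{56202} \approx -5162.7$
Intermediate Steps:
$- \frac{7993}{\left(-25871 - 30331\right) \frac{1}{-7819 - 28482}} = - \frac{7993}{\left(-56202\right) \frac{1}{-36301}} = - \frac{7993}{\left(-56202\right) \left(- \frac{1}{36301}\right)} = - \frac{7993}{\frac{56202}{36301}} = \left(-7993\right) \frac{36301}{56202} = - \frac{290153893}{56202}$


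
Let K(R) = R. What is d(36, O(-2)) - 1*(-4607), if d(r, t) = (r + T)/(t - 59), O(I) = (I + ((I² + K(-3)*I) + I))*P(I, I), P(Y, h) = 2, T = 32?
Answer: 216461/47 ≈ 4605.6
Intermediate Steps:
O(I) = -2*I + 2*I² (O(I) = (I + ((I² - 3*I) + I))*2 = (I + (I² - 2*I))*2 = (I² - I)*2 = -2*I + 2*I²)
d(r, t) = (32 + r)/(-59 + t) (d(r, t) = (r + 32)/(t - 59) = (32 + r)/(-59 + t))
d(36, O(-2)) - 1*(-4607) = (32 + 36)/(-59 + 2*(-2)*(-1 - 2)) - 1*(-4607) = 68/(-59 + 2*(-2)*(-3)) + 4607 = 68/(-59 + 12) + 4607 = 68/(-47) + 4607 = -1/47*68 + 4607 = -68/47 + 4607 = 216461/47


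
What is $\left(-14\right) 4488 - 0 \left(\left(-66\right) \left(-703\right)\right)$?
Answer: $-62832$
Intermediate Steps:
$\left(-14\right) 4488 - 0 \left(\left(-66\right) \left(-703\right)\right) = -62832 - 0 \cdot 46398 = -62832 - 0 = -62832 + 0 = -62832$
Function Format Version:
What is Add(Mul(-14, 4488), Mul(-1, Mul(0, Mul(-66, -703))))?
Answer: -62832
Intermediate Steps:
Add(Mul(-14, 4488), Mul(-1, Mul(0, Mul(-66, -703)))) = Add(-62832, Mul(-1, Mul(0, 46398))) = Add(-62832, Mul(-1, 0)) = Add(-62832, 0) = -62832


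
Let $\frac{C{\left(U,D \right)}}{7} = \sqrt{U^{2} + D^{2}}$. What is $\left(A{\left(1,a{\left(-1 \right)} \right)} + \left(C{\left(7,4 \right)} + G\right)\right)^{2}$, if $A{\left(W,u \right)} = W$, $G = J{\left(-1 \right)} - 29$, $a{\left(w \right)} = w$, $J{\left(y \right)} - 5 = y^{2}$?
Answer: $3669 - 308 \sqrt{65} \approx 1185.8$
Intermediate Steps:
$J{\left(y \right)} = 5 + y^{2}$
$C{\left(U,D \right)} = 7 \sqrt{D^{2} + U^{2}}$ ($C{\left(U,D \right)} = 7 \sqrt{U^{2} + D^{2}} = 7 \sqrt{D^{2} + U^{2}}$)
$G = -23$ ($G = \left(5 + \left(-1\right)^{2}\right) - 29 = \left(5 + 1\right) - 29 = 6 - 29 = -23$)
$\left(A{\left(1,a{\left(-1 \right)} \right)} + \left(C{\left(7,4 \right)} + G\right)\right)^{2} = \left(1 - \left(23 - 7 \sqrt{4^{2} + 7^{2}}\right)\right)^{2} = \left(1 - \left(23 - 7 \sqrt{16 + 49}\right)\right)^{2} = \left(1 - \left(23 - 7 \sqrt{65}\right)\right)^{2} = \left(-22 + 7 \sqrt{65}\right)^{2}$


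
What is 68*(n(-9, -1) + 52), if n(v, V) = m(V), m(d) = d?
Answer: 3468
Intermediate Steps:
n(v, V) = V
68*(n(-9, -1) + 52) = 68*(-1 + 52) = 68*51 = 3468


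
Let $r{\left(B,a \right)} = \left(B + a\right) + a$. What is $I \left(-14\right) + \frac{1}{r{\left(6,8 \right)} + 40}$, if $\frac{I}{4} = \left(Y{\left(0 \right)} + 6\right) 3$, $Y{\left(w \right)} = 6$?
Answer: $- \frac{124991}{62} \approx -2016.0$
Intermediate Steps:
$r{\left(B,a \right)} = B + 2 a$
$I = 144$ ($I = 4 \left(6 + 6\right) 3 = 4 \cdot 12 \cdot 3 = 4 \cdot 36 = 144$)
$I \left(-14\right) + \frac{1}{r{\left(6,8 \right)} + 40} = 144 \left(-14\right) + \frac{1}{\left(6 + 2 \cdot 8\right) + 40} = -2016 + \frac{1}{\left(6 + 16\right) + 40} = -2016 + \frac{1}{22 + 40} = -2016 + \frac{1}{62} = - \frac{124991}{62}$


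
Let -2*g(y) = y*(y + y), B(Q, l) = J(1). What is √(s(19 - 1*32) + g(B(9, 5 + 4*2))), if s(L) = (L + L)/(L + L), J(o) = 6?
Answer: I*√35 ≈ 5.9161*I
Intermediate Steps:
B(Q, l) = 6
s(L) = 1 (s(L) = (2*L)/((2*L)) = (2*L)*(1/(2*L)) = 1)
g(y) = -y² (g(y) = -y*(y + y)/2 = -y*2*y/2 = -y²)
√(s(19 - 1*32) + g(B(9, 5 + 4*2))) = √(1 - 1*6²) = √(1 - 1*36) = √(1 - 36) = √(-35) = I*√35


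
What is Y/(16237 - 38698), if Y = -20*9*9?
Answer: 540/7487 ≈ 0.072125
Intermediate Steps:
Y = -1620 (Y = -180*9 = -1620)
Y/(16237 - 38698) = -1620/(16237 - 38698) = -1620/(-22461) = -1620*(-1/22461) = 540/7487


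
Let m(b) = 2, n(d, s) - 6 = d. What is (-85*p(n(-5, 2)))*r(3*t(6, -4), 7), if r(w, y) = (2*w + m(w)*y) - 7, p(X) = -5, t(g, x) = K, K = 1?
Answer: 5525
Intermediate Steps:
t(g, x) = 1
n(d, s) = 6 + d
r(w, y) = -7 + 2*w + 2*y (r(w, y) = (2*w + 2*y) - 7 = -7 + 2*w + 2*y)
(-85*p(n(-5, 2)))*r(3*t(6, -4), 7) = (-85*(-5))*(-7 + 2*(3*1) + 2*7) = 425*(-7 + 2*3 + 14) = 425*(-7 + 6 + 14) = 425*13 = 5525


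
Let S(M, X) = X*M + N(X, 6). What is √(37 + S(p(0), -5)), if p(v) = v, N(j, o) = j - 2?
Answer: √30 ≈ 5.4772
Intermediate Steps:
N(j, o) = -2 + j
S(M, X) = -2 + X + M*X (S(M, X) = X*M + (-2 + X) = M*X + (-2 + X) = -2 + X + M*X)
√(37 + S(p(0), -5)) = √(37 + (-2 - 5 + 0*(-5))) = √(37 + (-2 - 5 + 0)) = √(37 - 7) = √30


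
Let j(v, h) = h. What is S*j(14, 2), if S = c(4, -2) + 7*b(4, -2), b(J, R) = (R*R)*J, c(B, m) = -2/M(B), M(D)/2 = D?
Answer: 447/2 ≈ 223.50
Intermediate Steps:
M(D) = 2*D
c(B, m) = -1/B (c(B, m) = -2*1/(2*B) = -1/B)
b(J, R) = J*R² (b(J, R) = R²*J = J*R²)
S = 447/4 (S = -1/4 + 7*(4*(-2)²) = -1*¼ + 7*(4*4) = -¼ + 7*16 = -¼ + 112 = 447/4 ≈ 111.75)
S*j(14, 2) = (447/4)*2 = 447/2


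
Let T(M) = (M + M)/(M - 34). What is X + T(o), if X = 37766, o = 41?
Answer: 264444/7 ≈ 37778.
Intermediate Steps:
T(M) = 2*M/(-34 + M) (T(M) = (2*M)/(-34 + M) = 2*M/(-34 + M))
X + T(o) = 37766 + 2*41/(-34 + 41) = 37766 + 2*41/7 = 37766 + 2*41*(⅐) = 37766 + 82/7 = 264444/7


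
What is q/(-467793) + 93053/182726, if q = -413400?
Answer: 39689490143/28492647906 ≈ 1.3930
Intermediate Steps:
q/(-467793) + 93053/182726 = -413400/(-467793) + 93053/182726 = -413400*(-1/467793) + 93053*(1/182726) = 137800/155931 + 93053/182726 = 39689490143/28492647906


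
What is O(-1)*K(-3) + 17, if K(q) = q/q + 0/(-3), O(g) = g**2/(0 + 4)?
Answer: 69/4 ≈ 17.250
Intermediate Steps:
O(g) = g**2/4
K(q) = 1 (K(q) = 1 + 0*(-1/3) = 1 + 0 = 1)
O(-1)*K(-3) + 17 = ((1/4)*(-1)**2)*1 + 17 = ((1/4)*1)*1 + 17 = (1/4)*1 + 17 = 1/4 + 17 = 69/4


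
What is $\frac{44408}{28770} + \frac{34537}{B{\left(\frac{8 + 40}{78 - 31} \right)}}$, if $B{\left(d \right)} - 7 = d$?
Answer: $\frac{3336951989}{774735} \approx 4307.2$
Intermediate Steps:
$B{\left(d \right)} = 7 + d$
$\frac{44408}{28770} + \frac{34537}{B{\left(\frac{8 + 40}{78 - 31} \right)}} = \frac{44408}{28770} + \frac{34537}{7 + \frac{8 + 40}{78 - 31}} = 44408 \cdot \frac{1}{28770} + \frac{34537}{7 + \frac{48}{47}} = \frac{3172}{2055} + \frac{34537}{7 + 48 \cdot \frac{1}{47}} = \frac{3172}{2055} + \frac{34537}{7 + \frac{48}{47}} = \frac{3172}{2055} + \frac{34537}{\frac{377}{47}} = \frac{3172}{2055} + 34537 \cdot \frac{47}{377} = \frac{3172}{2055} + \frac{1623239}{377} = \frac{3336951989}{774735}$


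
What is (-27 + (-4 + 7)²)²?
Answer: 324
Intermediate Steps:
(-27 + (-4 + 7)²)² = (-27 + 3²)² = (-27 + 9)² = (-18)² = 324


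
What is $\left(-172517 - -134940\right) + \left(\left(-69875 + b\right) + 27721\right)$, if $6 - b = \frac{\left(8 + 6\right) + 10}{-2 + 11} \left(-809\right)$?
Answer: $- \frac{232703}{3} \approx -77568.0$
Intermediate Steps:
$b = \frac{6490}{3}$ ($b = 6 - \frac{\left(8 + 6\right) + 10}{-2 + 11} \left(-809\right) = 6 - \frac{14 + 10}{9} \left(-809\right) = 6 - 24 \cdot \frac{1}{9} \left(-809\right) = 6 - \frac{8}{3} \left(-809\right) = 6 - - \frac{6472}{3} = 6 + \frac{6472}{3} = \frac{6490}{3} \approx 2163.3$)
$\left(-172517 - -134940\right) + \left(\left(-69875 + b\right) + 27721\right) = \left(-172517 - -134940\right) + \left(\left(-69875 + \frac{6490}{3}\right) + 27721\right) = \left(-172517 + 134940\right) + \left(- \frac{203135}{3} + 27721\right) = -37577 - \frac{119972}{3} = - \frac{232703}{3}$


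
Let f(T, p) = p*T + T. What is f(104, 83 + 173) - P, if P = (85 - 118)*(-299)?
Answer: 16861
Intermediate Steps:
f(T, p) = T + T*p (f(T, p) = T*p + T = T + T*p)
P = 9867 (P = -33*(-299) = 9867)
f(104, 83 + 173) - P = 104*(1 + (83 + 173)) - 1*9867 = 104*(1 + 256) - 9867 = 104*257 - 9867 = 26728 - 9867 = 16861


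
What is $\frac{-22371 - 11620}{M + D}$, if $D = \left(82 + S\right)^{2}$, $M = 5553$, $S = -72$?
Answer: $- \frac{33991}{5653} \approx -6.0129$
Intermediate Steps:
$D = 100$ ($D = \left(82 - 72\right)^{2} = 10^{2} = 100$)
$\frac{-22371 - 11620}{M + D} = \frac{-22371 - 11620}{5553 + 100} = - \frac{33991}{5653}$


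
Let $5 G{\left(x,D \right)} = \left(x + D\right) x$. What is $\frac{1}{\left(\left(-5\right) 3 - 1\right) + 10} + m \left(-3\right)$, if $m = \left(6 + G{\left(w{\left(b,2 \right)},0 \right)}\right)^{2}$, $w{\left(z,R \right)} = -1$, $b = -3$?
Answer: $- \frac{17323}{150} \approx -115.49$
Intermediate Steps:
$G{\left(x,D \right)} = \frac{x \left(D + x\right)}{5}$ ($G{\left(x,D \right)} = \frac{\left(x + D\right) x}{5} = \frac{\left(D + x\right) x}{5} = \frac{x \left(D + x\right)}{5}$)
$m = \frac{961}{25}$ ($m = \left(6 + \frac{1}{5} \left(-1\right) \left(0 - 1\right)\right)^{2} = \left(6 + \frac{1}{5} \left(-1\right) \left(-1\right)\right)^{2} = \left(6 + \frac{1}{5}\right)^{2} = \left(\frac{31}{5}\right)^{2} = \frac{961}{25} \approx 38.44$)
$\frac{1}{\left(\left(-5\right) 3 - 1\right) + 10} + m \left(-3\right) = \frac{1}{\left(\left(-5\right) 3 - 1\right) + 10} + \frac{961}{25} \left(-3\right) = \frac{1}{\left(-15 - 1\right) + 10} - \frac{2883}{25} = \frac{1}{-16 + 10} - \frac{2883}{25} = \frac{1}{-6} - \frac{2883}{25} = - \frac{1}{6} - \frac{2883}{25} = - \frac{17323}{150}$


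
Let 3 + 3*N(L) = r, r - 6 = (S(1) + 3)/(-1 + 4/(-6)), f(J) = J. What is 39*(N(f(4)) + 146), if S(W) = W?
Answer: 28509/5 ≈ 5701.8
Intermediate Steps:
r = 18/5 (r = 6 + (1 + 3)/(-1 + 4/(-6)) = 6 + 4/(-1 + 4*(-⅙)) = 6 + 4/(-1 - ⅔) = 6 + 4/(-5/3) = 6 + 4*(-⅗) = 6 - 12/5 = 18/5 ≈ 3.6000)
N(L) = ⅕ (N(L) = -1 + (⅓)*(18/5) = -1 + 6/5 = ⅕)
39*(N(f(4)) + 146) = 39*(⅕ + 146) = 39*(731/5) = 28509/5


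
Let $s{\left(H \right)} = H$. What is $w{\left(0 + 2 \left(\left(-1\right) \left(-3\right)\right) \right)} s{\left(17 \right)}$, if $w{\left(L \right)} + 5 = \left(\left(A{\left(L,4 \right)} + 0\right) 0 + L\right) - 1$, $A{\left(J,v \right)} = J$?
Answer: $0$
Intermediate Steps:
$w{\left(L \right)} = -6 + L$ ($w{\left(L \right)} = -5 - \left(1 - L - \left(L + 0\right) 0\right) = -5 - \left(1 - L - L 0\right) = -5 + \left(\left(0 + L\right) - 1\right) = -5 + \left(L - 1\right) = -5 + \left(-1 + L\right) = -6 + L$)
$w{\left(0 + 2 \left(\left(-1\right) \left(-3\right)\right) \right)} s{\left(17 \right)} = \left(-6 + \left(0 + 2 \left(\left(-1\right) \left(-3\right)\right)\right)\right) 17 = \left(-6 + \left(0 + 2 \cdot 3\right)\right) 17 = \left(-6 + \left(0 + 6\right)\right) 17 = \left(-6 + 6\right) 17 = 0 \cdot 17 = 0$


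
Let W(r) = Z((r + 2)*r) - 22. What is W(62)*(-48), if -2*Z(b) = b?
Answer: 96288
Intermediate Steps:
Z(b) = -b/2
W(r) = -22 - r*(2 + r)/2 (W(r) = -(r + 2)*r/2 - 22 = -(2 + r)*r/2 - 22 = -r*(2 + r)/2 - 22 = -22 - r*(2 + r)/2)
W(62)*(-48) = (-22 - 1/2*62*(2 + 62))*(-48) = (-22 - 1/2*62*64)*(-48) = (-22 - 1984)*(-48) = -2006*(-48) = 96288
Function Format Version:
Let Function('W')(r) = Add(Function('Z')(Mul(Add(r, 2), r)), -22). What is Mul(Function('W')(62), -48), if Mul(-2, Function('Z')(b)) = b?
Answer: 96288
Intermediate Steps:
Function('Z')(b) = Mul(Rational(-1, 2), b)
Function('W')(r) = Add(-22, Mul(Rational(-1, 2), r, Add(2, r))) (Function('W')(r) = Add(Mul(Rational(-1, 2), Mul(Add(r, 2), r)), -22) = Add(Mul(Rational(-1, 2), Mul(Add(2, r), r)), -22) = Add(Mul(Rational(-1, 2), Mul(r, Add(2, r))), -22) = Add(Mul(Rational(-1, 2), r, Add(2, r)), -22) = Add(-22, Mul(Rational(-1, 2), r, Add(2, r))))
Mul(Function('W')(62), -48) = Mul(Add(-22, Mul(Rational(-1, 2), 62, Add(2, 62))), -48) = Mul(Add(-22, Mul(Rational(-1, 2), 62, 64)), -48) = Mul(Add(-22, -1984), -48) = Mul(-2006, -48) = 96288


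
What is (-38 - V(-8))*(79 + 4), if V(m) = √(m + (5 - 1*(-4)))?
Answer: -3237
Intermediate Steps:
V(m) = √(9 + m) (V(m) = √(m + (5 + 4)) = √(m + 9) = √(9 + m))
(-38 - V(-8))*(79 + 4) = (-38 - √(9 - 8))*(79 + 4) = (-38 - √1)*83 = (-38 - 1*1)*83 = (-38 - 1)*83 = -39*83 = -3237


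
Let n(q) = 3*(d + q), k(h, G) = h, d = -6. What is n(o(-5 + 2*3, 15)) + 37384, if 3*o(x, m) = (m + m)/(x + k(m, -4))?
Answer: 298943/8 ≈ 37368.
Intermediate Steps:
o(x, m) = 2*m/(3*(m + x)) (o(x, m) = ((m + m)/(x + m))/3 = ((2*m)/(m + x))/3 = (2*m/(m + x))/3 = 2*m/(3*(m + x)))
n(q) = -18 + 3*q (n(q) = 3*(-6 + q) = -18 + 3*q)
n(o(-5 + 2*3, 15)) + 37384 = (-18 + 3*((⅔)*15/(15 + (-5 + 2*3)))) + 37384 = (-18 + 3*((⅔)*15/(15 + (-5 + 6)))) + 37384 = (-18 + 3*((⅔)*15/(15 + 1))) + 37384 = (-18 + 3*((⅔)*15/16)) + 37384 = (-18 + 3*((⅔)*15*(1/16))) + 37384 = (-18 + 3*(5/8)) + 37384 = (-18 + 15/8) + 37384 = -129/8 + 37384 = 298943/8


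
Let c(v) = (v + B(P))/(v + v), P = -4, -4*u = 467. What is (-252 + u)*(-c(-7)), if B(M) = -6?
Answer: 19175/56 ≈ 342.41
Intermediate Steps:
u = -467/4 (u = -¼*467 = -467/4 ≈ -116.75)
c(v) = (-6 + v)/(2*v) (c(v) = (v - 6)/(v + v) = (-6 + v)/((2*v)) = (-6 + v)*(1/(2*v)) = (-6 + v)/(2*v))
(-252 + u)*(-c(-7)) = (-252 - 467/4)*(-(-6 - 7)/(2*(-7))) = -(-1475)*(½)*(-⅐)*(-13)/4 = -(-1475)*13/(4*14) = -1475/4*(-13/14) = 19175/56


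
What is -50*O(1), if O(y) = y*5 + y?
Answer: -300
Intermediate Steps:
O(y) = 6*y (O(y) = 5*y + y = 6*y)
-50*O(1) = -300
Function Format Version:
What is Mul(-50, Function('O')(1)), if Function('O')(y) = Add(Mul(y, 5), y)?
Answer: -300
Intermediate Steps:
Function('O')(y) = Mul(6, y) (Function('O')(y) = Add(Mul(5, y), y) = Mul(6, y))
Mul(-50, Function('O')(1)) = Mul(-50, Mul(6, 1)) = Mul(-50, 6) = -300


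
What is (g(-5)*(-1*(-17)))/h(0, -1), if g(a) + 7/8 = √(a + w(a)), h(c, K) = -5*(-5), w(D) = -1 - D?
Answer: -119/200 + 17*I/25 ≈ -0.595 + 0.68*I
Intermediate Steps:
h(c, K) = 25
g(a) = -7/8 + I (g(a) = -7/8 + √(a + (-1 - a)) = -7/8 + √(-1) = -7/8 + I)
(g(-5)*(-1*(-17)))/h(0, -1) = ((-7/8 + I)*(-1*(-17)))/25 = ((-7/8 + I)*17)*(1/25) = (-119/8 + 17*I)*(1/25) = -119/200 + 17*I/25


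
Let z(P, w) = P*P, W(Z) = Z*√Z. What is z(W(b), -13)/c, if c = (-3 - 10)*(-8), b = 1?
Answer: 1/104 ≈ 0.0096154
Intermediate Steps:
W(Z) = Z^(3/2)
z(P, w) = P²
c = 104 (c = -13*(-8) = 104)
z(W(b), -13)/c = (1^(3/2))²/104 = 1²*(1/104) = 1*(1/104) = 1/104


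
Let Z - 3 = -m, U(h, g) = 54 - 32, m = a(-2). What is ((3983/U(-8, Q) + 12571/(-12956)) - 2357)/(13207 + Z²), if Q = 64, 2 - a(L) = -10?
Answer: -310246619/1893752608 ≈ -0.16383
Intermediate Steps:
a(L) = 12 (a(L) = 2 - 1*(-10) = 2 + 10 = 12)
m = 12
U(h, g) = 22
Z = -9 (Z = 3 - 1*12 = 3 - 12 = -9)
((3983/U(-8, Q) + 12571/(-12956)) - 2357)/(13207 + Z²) = ((3983/22 + 12571/(-12956)) - 2357)/(13207 + (-9)²) = ((3983*(1/22) + 12571*(-1/12956)) - 2357)/(13207 + 81) = ((3983/22 - 12571/12956) - 2357)/13288 = (25663593/142516 - 2357)*(1/13288) = -310246619/142516*1/13288 = -310246619/1893752608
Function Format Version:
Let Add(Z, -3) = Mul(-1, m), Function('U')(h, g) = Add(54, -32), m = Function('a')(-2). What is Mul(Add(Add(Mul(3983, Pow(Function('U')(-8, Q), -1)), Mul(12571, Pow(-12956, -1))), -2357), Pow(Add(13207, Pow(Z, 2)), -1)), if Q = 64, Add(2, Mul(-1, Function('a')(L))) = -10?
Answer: Rational(-310246619, 1893752608) ≈ -0.16383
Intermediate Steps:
Function('a')(L) = 12 (Function('a')(L) = Add(2, Mul(-1, -10)) = Add(2, 10) = 12)
m = 12
Function('U')(h, g) = 22
Z = -9 (Z = Add(3, Mul(-1, 12)) = Add(3, -12) = -9)
Mul(Add(Add(Mul(3983, Pow(Function('U')(-8, Q), -1)), Mul(12571, Pow(-12956, -1))), -2357), Pow(Add(13207, Pow(Z, 2)), -1)) = Mul(Add(Add(Mul(3983, Pow(22, -1)), Mul(12571, Pow(-12956, -1))), -2357), Pow(Add(13207, Pow(-9, 2)), -1)) = Mul(Add(Add(Mul(3983, Rational(1, 22)), Mul(12571, Rational(-1, 12956))), -2357), Pow(Add(13207, 81), -1)) = Mul(Add(Add(Rational(3983, 22), Rational(-12571, 12956)), -2357), Pow(13288, -1)) = Mul(Add(Rational(25663593, 142516), -2357), Rational(1, 13288)) = Mul(Rational(-310246619, 142516), Rational(1, 13288)) = Rational(-310246619, 1893752608)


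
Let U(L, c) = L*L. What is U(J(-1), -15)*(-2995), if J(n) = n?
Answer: -2995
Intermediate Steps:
U(L, c) = L²
U(J(-1), -15)*(-2995) = (-1)²*(-2995) = 1*(-2995) = -2995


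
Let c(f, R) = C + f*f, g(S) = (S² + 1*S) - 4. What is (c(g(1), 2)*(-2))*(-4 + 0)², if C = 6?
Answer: -320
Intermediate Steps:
g(S) = -4 + S + S² (g(S) = (S² + S) - 4 = (S + S²) - 4 = -4 + S + S²)
c(f, R) = 6 + f² (c(f, R) = 6 + f*f = 6 + f²)
(c(g(1), 2)*(-2))*(-4 + 0)² = ((6 + (-4 + 1 + 1²)²)*(-2))*(-4 + 0)² = ((6 + (-4 + 1 + 1)²)*(-2))*(-4)² = ((6 + (-2)²)*(-2))*16 = ((6 + 4)*(-2))*16 = (10*(-2))*16 = -20*16 = -320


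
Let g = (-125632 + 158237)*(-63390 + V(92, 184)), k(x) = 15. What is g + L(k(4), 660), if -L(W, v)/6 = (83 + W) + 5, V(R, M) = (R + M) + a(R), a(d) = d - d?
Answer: -2057832588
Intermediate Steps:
a(d) = 0
V(R, M) = M + R (V(R, M) = (R + M) + 0 = (M + R) + 0 = M + R)
g = -2057831970 (g = (-125632 + 158237)*(-63390 + (184 + 92)) = 32605*(-63390 + 276) = 32605*(-63114) = -2057831970)
L(W, v) = -528 - 6*W (L(W, v) = -6*((83 + W) + 5) = -6*(88 + W) = -528 - 6*W)
g + L(k(4), 660) = -2057831970 + (-528 - 6*15) = -2057831970 + (-528 - 90) = -2057831970 - 618 = -2057832588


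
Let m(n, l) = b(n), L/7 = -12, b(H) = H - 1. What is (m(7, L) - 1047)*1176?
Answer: -1224216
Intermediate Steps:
b(H) = -1 + H
L = -84 (L = 7*(-12) = -84)
m(n, l) = -1 + n
(m(7, L) - 1047)*1176 = ((-1 + 7) - 1047)*1176 = (6 - 1047)*1176 = -1041*1176 = -1224216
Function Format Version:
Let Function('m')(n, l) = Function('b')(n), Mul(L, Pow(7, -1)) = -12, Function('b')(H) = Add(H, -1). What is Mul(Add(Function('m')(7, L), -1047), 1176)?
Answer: -1224216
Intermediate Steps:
Function('b')(H) = Add(-1, H)
L = -84 (L = Mul(7, -12) = -84)
Function('m')(n, l) = Add(-1, n)
Mul(Add(Function('m')(7, L), -1047), 1176) = Mul(Add(Add(-1, 7), -1047), 1176) = Mul(Add(6, -1047), 1176) = Mul(-1041, 1176) = -1224216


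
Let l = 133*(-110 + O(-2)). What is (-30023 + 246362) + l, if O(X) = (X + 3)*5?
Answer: 202374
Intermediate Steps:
O(X) = 15 + 5*X (O(X) = (3 + X)*5 = 15 + 5*X)
l = -13965 (l = 133*(-110 + (15 + 5*(-2))) = 133*(-110 + (15 - 10)) = 133*(-110 + 5) = 133*(-105) = -13965)
(-30023 + 246362) + l = (-30023 + 246362) - 13965 = 216339 - 13965 = 202374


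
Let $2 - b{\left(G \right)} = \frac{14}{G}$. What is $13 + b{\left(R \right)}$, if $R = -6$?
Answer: $\frac{52}{3} \approx 17.333$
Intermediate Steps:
$b{\left(G \right)} = 2 - \frac{14}{G}$
$13 + b{\left(R \right)} = 13 - \left(-2 + \frac{14}{-6}\right) = 13 + \left(2 - - \frac{7}{3}\right) = 13 + \left(2 + \frac{7}{3}\right) = 13 + \frac{13}{3} = \frac{52}{3}$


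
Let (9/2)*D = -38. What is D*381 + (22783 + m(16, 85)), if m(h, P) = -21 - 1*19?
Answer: 58577/3 ≈ 19526.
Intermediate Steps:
D = -76/9 (D = (2/9)*(-38) = -76/9 ≈ -8.4444)
m(h, P) = -40 (m(h, P) = -21 - 19 = -40)
D*381 + (22783 + m(16, 85)) = -76/9*381 + (22783 - 40) = -9652/3 + 22743 = 58577/3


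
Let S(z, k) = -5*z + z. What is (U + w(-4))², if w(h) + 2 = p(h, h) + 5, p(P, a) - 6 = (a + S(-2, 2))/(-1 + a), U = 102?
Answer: 303601/25 ≈ 12144.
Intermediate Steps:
S(z, k) = -4*z
p(P, a) = 6 + (8 + a)/(-1 + a) (p(P, a) = 6 + (a - 4*(-2))/(-1 + a) = 6 + (a + 8)/(-1 + a) = 6 + (8 + a)/(-1 + a))
w(h) = 3 + (2 + 7*h)/(-1 + h) (w(h) = -2 + ((2 + 7*h)/(-1 + h) + 5) = -2 + (5 + (2 + 7*h)/(-1 + h)) = 3 + (2 + 7*h)/(-1 + h))
(U + w(-4))² = (102 + (-1 + 10*(-4))/(-1 - 4))² = (102 + (-1 - 40)/(-5))² = (102 - ⅕*(-41))² = (102 + 41/5)² = (551/5)² = 303601/25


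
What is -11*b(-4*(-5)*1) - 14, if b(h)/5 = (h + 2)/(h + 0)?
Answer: -149/2 ≈ -74.500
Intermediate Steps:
b(h) = 5*(2 + h)/h (b(h) = 5*((h + 2)/(h + 0)) = 5*((2 + h)/h) = 5*(2 + h)/h)
-11*b(-4*(-5)*1) - 14 = -11*(5 + 10/((-4*(-5)*1))) - 14 = -11*(5 + 10/((20*1))) - 14 = -11*(5 + 10/20) - 14 = -11*(5 + 10*(1/20)) - 14 = -11*(5 + ½) - 14 = -11*11/2 - 14 = -121/2 - 14 = -149/2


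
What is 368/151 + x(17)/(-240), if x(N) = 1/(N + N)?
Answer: 3002729/1232160 ≈ 2.4370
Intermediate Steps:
x(N) = 1/(2*N)
368/151 + x(17)/(-240) = 368/151 + ((½)/17)/(-240) = 368*(1/151) + ((½)*(1/17))*(-1/240) = 368/151 + (1/34)*(-1/240) = 368/151 - 1/8160 = 3002729/1232160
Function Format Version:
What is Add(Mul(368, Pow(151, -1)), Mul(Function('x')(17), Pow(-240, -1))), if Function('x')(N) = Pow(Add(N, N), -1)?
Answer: Rational(3002729, 1232160) ≈ 2.4370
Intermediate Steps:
Function('x')(N) = Mul(Rational(1, 2), Pow(N, -1)) (Function('x')(N) = Pow(Mul(2, N), -1) = Mul(Rational(1, 2), Pow(N, -1)))
Add(Mul(368, Pow(151, -1)), Mul(Function('x')(17), Pow(-240, -1))) = Add(Mul(368, Pow(151, -1)), Mul(Mul(Rational(1, 2), Pow(17, -1)), Pow(-240, -1))) = Add(Mul(368, Rational(1, 151)), Mul(Mul(Rational(1, 2), Rational(1, 17)), Rational(-1, 240))) = Add(Rational(368, 151), Mul(Rational(1, 34), Rational(-1, 240))) = Add(Rational(368, 151), Rational(-1, 8160)) = Rational(3002729, 1232160)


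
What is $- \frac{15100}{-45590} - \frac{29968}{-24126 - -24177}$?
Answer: $- \frac{136547102}{232509} \approx -587.28$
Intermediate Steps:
$- \frac{15100}{-45590} - \frac{29968}{-24126 - -24177} = \left(-15100\right) \left(- \frac{1}{45590}\right) - \frac{29968}{-24126 + 24177} = \frac{1510}{4559} - \frac{29968}{51} = - \frac{136547102}{232509}$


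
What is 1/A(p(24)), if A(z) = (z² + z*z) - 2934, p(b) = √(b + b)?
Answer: -1/2838 ≈ -0.00035236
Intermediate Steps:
p(b) = √2*√b (p(b) = √(2*b) = √2*√b)
A(z) = -2934 + 2*z² (A(z) = (z² + z²) - 2934 = 2*z² - 2934 = -2934 + 2*z²)
1/A(p(24)) = 1/(-2934 + 2*(√2*√24)²) = 1/(-2934 + 2*(√2*(2*√6))²) = 1/(-2934 + 2*(4*√3)²) = 1/(-2934 + 2*48) = 1/(-2934 + 96) = 1/(-2838) = -1/2838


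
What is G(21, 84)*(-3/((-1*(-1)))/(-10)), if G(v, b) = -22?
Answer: -33/5 ≈ -6.6000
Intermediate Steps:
G(21, 84)*(-3/((-1*(-1)))/(-10)) = -22*(-3/((-1*(-1))))/(-10) = -22*(-3/1)*(-1)/10 = -22*(-3*1)*(-1)/10 = -(-66)*(-1)/10 = -22*3/10 = -33/5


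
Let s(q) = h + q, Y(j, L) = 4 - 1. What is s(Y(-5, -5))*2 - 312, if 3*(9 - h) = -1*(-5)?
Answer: -874/3 ≈ -291.33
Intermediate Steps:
Y(j, L) = 3
h = 22/3 (h = 9 - (-1)*(-5)/3 = 9 - 1/3*5 = 9 - 5/3 = 22/3 ≈ 7.3333)
s(q) = 22/3 + q
s(Y(-5, -5))*2 - 312 = (22/3 + 3)*2 - 312 = (31/3)*2 - 312 = 62/3 - 312 = -874/3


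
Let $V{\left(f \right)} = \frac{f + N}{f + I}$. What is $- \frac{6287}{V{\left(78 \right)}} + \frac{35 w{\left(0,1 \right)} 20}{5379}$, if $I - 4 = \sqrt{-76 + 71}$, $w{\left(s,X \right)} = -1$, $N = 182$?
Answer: $- \frac{1386619693}{699270} - \frac{6287 i \sqrt{5}}{260} \approx -1983.0 - 54.07 i$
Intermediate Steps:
$I = 4 + i \sqrt{5}$ ($I = 4 + \sqrt{-76 + 71} = 4 + \sqrt{-5} = 4 + i \sqrt{5} \approx 4.0 + 2.2361 i$)
$V{\left(f \right)} = \frac{182 + f}{4 + f + i \sqrt{5}}$ ($V{\left(f \right)} = \frac{f + 182}{f + \left(4 + i \sqrt{5}\right)} = \frac{182 + f}{4 + f + i \sqrt{5}}$)
$- \frac{6287}{V{\left(78 \right)}} + \frac{35 w{\left(0,1 \right)} 20}{5379} = - \frac{6287}{\frac{1}{4 + 78 + i \sqrt{5}} \left(182 + 78\right)} + \frac{35 \left(-1\right) 20}{5379} = - \frac{6287}{\frac{1}{82 + i \sqrt{5}} \cdot 260} + \left(-35\right) 20 \cdot \frac{1}{5379} = - \frac{6287}{260 \frac{1}{82 + i \sqrt{5}}} - \frac{700}{5379} = - 6287 \left(\frac{41}{130} + \frac{i \sqrt{5}}{260}\right) - \frac{700}{5379} = \left(- \frac{257767}{130} - \frac{6287 i \sqrt{5}}{260}\right) - \frac{700}{5379} = - \frac{1386619693}{699270} - \frac{6287 i \sqrt{5}}{260}$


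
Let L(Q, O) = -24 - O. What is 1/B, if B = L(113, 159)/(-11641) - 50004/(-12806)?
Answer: 74537323/292220031 ≈ 0.25507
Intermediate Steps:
B = 292220031/74537323 (B = (-24 - 1*159)/(-11641) - 50004/(-12806) = (-24 - 159)*(-1/11641) - 50004*(-1/12806) = -183*(-1/11641) + 25002/6403 = 183/11641 + 25002/6403 = 292220031/74537323 ≈ 3.9205)
1/B = 1/(292220031/74537323) = 74537323/292220031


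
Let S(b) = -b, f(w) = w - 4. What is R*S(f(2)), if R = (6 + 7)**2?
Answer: 338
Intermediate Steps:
f(w) = -4 + w
R = 169 (R = 13**2 = 169)
R*S(f(2)) = 169*(-(-4 + 2)) = 169*(-1*(-2)) = 169*2 = 338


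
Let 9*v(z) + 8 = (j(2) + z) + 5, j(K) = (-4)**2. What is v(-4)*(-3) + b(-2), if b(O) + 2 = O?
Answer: -7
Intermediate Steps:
b(O) = -2 + O
j(K) = 16
v(z) = 13/9 + z/9 (v(z) = -8/9 + ((16 + z) + 5)/9 = -8/9 + (21 + z)/9 = -8/9 + (7/3 + z/9) = 13/9 + z/9)
v(-4)*(-3) + b(-2) = (13/9 + (1/9)*(-4))*(-3) + (-2 - 2) = (13/9 - 4/9)*(-3) - 4 = 1*(-3) - 4 = -3 - 4 = -7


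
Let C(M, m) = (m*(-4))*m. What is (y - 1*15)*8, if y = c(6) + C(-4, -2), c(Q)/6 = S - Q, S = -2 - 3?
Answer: -776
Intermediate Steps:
S = -5
C(M, m) = -4*m² (C(M, m) = (-4*m)*m = -4*m²)
c(Q) = -30 - 6*Q (c(Q) = 6*(-5 - Q) = -30 - 6*Q)
y = -82 (y = (-30 - 6*6) - 4*(-2)² = (-30 - 36) - 4*4 = -66 - 16 = -82)
(y - 1*15)*8 = (-82 - 1*15)*8 = (-82 - 15)*8 = -97*8 = -776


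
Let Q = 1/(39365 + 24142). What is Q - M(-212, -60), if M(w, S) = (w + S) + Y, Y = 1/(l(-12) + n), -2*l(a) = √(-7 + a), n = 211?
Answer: 3076480702307/11310787221 - 2*I*√19/178103 ≈ 272.0 - 4.8948e-5*I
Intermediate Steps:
l(a) = -√(-7 + a)/2
Y = 1/(211 - I*√19/2) (Y = 1/(-√(-7 - 12)/2 + 211) = 1/(-I*√19/2 + 211) = 1/(211 - I*√19/2) ≈ 0.0047388 + 4.895e-5*I)
Q = 1/63507 ≈ 1.5746e-5
M(w, S) = 844/178103 + S + w + 2*I*√19/178103 (M(w, S) = (w + S) + (844/178103 + 2*I*√19/178103) = (S + w) + (844/178103 + 2*I*√19/178103) = 844/178103 + S + w + 2*I*√19/178103)
Q - M(-212, -60) = 1/63507 - (844/178103 - 60 - 212 + 2*I*√19/178103) = 1/63507 - (-48443172/178103 + 2*I*√19/178103) = 1/63507 + (48443172/178103 - 2*I*√19/178103) = 3076480702307/11310787221 - 2*I*√19/178103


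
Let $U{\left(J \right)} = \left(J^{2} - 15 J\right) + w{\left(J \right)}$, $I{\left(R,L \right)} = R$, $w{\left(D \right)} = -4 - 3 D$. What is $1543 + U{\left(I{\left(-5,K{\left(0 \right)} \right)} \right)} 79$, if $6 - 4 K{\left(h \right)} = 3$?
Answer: $10312$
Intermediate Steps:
$K{\left(h \right)} = \frac{3}{4}$ ($K{\left(h \right)} = \frac{3}{2} - \frac{3}{4} = \frac{3}{4}$)
$U{\left(J \right)} = -4 + J^{2} - 18 J$ ($U{\left(J \right)} = \left(J^{2} - 15 J\right) - \left(4 + 3 J\right) = -4 + J^{2} - 18 J$)
$1543 + U{\left(I{\left(-5,K{\left(0 \right)} \right)} \right)} 79 = 1543 + \left(-4 + \left(-5\right)^{2} - -90\right) 79 = 1543 + \left(-4 + 25 + 90\right) 79 = 1543 + 111 \cdot 79 = 1543 + 8769 = 10312$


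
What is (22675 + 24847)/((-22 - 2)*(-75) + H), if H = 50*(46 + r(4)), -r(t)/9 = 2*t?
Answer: 23761/250 ≈ 95.044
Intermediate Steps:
r(t) = -18*t
H = -1300 (H = 50*(46 - 18*4) = 50*(46 - 72) = 50*(-26) = -1300)
(22675 + 24847)/((-22 - 2)*(-75) + H) = (22675 + 24847)/((-22 - 2)*(-75) - 1300) = 47522/(-24*(-75) - 1300) = 47522/(1800 - 1300) = 47522/500 = 47522*(1/500) = 23761/250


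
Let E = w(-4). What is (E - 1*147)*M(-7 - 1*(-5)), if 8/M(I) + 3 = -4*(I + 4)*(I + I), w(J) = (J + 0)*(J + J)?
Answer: -920/29 ≈ -31.724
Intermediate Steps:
w(J) = 2*J² (w(J) = J*(2*J) = 2*J²)
M(I) = 8/(-3 - 8*I*(4 + I)) (M(I) = 8/(-3 - 4*(I + 4)*(I + I)) = 8/(-3 - 4*(4 + I)*2*I) = 8/(-3 - 8*I*(4 + I)))
E = 32 (E = 2*(-4)² = 2*16 = 32)
(E - 1*147)*M(-7 - 1*(-5)) = (32 - 1*147)*(-8/(3 + 8*(-7 - 1*(-5))² + 32*(-7 - 1*(-5)))) = (32 - 147)*(-8/(3 + 8*(-7 + 5)² + 32*(-7 + 5))) = -(-920)/(3 + 8*(-2)² + 32*(-2)) = -(-920)/(3 + 8*4 - 64) = -(-920)/(3 + 32 - 64) = -(-920)/(-29) = -(-920)*(-1)/29 = -115*8/29 = -920/29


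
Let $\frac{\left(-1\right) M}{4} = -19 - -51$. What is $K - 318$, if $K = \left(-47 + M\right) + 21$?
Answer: $-472$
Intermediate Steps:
$M = -128$ ($M = - 4 \left(-19 - -51\right) = - 4 \left(-19 + 51\right) = \left(-4\right) 32 = -128$)
$K = -154$ ($K = \left(-47 - 128\right) + 21 = -175 + 21 = -154$)
$K - 318 = -154 - 318 = -472$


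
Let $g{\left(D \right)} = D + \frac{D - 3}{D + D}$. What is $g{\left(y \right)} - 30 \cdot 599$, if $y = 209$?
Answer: $- \frac{3711946}{209} \approx -17761.0$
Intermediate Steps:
$g{\left(D \right)} = D + \frac{-3 + D}{2 D}$
$g{\left(y \right)} - 30 \cdot 599 = \left(\frac{1}{2} + 209 - \frac{3}{2 \cdot 209}\right) - 30 \cdot 599 = \left(\frac{1}{2} + 209 - \frac{3}{418}\right) - 17970 = \frac{43784}{209} - 17970 = - \frac{3711946}{209}$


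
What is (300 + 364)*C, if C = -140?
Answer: -92960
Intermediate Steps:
(300 + 364)*C = (300 + 364)*(-140) = 664*(-140) = -92960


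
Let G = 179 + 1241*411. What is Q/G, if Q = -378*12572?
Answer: -339444/36445 ≈ -9.3139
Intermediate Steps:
Q = -4752216
G = 510230 (G = 179 + 510051 = 510230)
Q/G = -4752216/510230 = -4752216*1/510230 = -339444/36445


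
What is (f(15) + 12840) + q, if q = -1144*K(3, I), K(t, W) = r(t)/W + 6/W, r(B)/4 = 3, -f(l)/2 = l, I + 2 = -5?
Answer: 110262/7 ≈ 15752.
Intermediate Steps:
I = -7 (I = -2 - 5 = -7)
f(l) = -2*l
r(B) = 12 (r(B) = 4*3 = 12)
K(t, W) = 18/W (K(t, W) = 12/W + 6/W = 18/W)
q = 20592/7 (q = -20592/(-7) = -20592*(-1)/7 = -1144*(-18/7) = 20592/7 ≈ 2941.7)
(f(15) + 12840) + q = (-2*15 + 12840) + 20592/7 = (-30 + 12840) + 20592/7 = 12810 + 20592/7 = 110262/7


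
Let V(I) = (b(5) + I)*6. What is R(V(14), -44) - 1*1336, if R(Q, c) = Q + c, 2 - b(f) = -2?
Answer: -1272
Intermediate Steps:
b(f) = 4 (b(f) = 2 - 1*(-2) = 2 + 2 = 4)
V(I) = 24 + 6*I (V(I) = (4 + I)*6 = 24 + 6*I)
R(V(14), -44) - 1*1336 = ((24 + 6*14) - 44) - 1*1336 = ((24 + 84) - 44) - 1336 = (108 - 44) - 1336 = 64 - 1336 = -1272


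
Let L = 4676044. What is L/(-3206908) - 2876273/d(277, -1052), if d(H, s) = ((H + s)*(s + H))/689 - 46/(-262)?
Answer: -208227963917461931/63094088565894 ≈ -3300.3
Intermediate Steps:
d(H, s) = 23/131 + (H + s)²/689 (d(H, s) = ((H + s)*(H + s))*(1/689) - 46*(-1/262) = (H + s)²*(1/689) + 23/131 = (H + s)²/689 + 23/131 = 23/131 + (H + s)²/689)
L/(-3206908) - 2876273/d(277, -1052) = 4676044/(-3206908) - 2876273/(23/131 + (277 - 1052)²/689) = 4676044*(-1/3206908) - 2876273/(23/131 + (1/689)*(-775)²) = -1169011/801727 - 2876273/(23/131 + (1/689)*600625) = -1169011/801727 - 2876273/(23/131 + 600625/689) = -1169011/801727 - 2876273/78697722/90259 = -1169011/801727 - 2876273*90259/78697722 = -1169011/801727 - 259609524707/78697722 = -208227963917461931/63094088565894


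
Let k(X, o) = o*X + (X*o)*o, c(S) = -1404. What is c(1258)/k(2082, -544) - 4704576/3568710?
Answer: -13395130348999/10161011926640 ≈ -1.3183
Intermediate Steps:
k(X, o) = X*o + X*o²
c(1258)/k(2082, -544) - 4704576/3568710 = -1404*(-1/(1132608*(1 - 544))) - 4704576/3568710 = -1404/(2082*(-544)*(-543)) - 4704576*1/3568710 = -1404/615006144 - 784096/594785 = -1404*1/615006144 - 784096/594785 = -39/17083504 - 784096/594785 = -13395130348999/10161011926640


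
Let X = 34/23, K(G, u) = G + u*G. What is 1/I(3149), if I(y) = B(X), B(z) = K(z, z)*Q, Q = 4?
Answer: 529/7752 ≈ 0.068240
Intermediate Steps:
K(G, u) = G + G*u
X = 34/23 (X = 34*(1/23) = 34/23 ≈ 1.4783)
B(z) = 4*z*(1 + z) (B(z) = (z*(1 + z))*4 = 4*z*(1 + z))
I(y) = 7752/529 (I(y) = 4*(34/23)*(1 + 34/23) = 4*(34/23)*(57/23) = 7752/529)
1/I(3149) = 1/(7752/529) = 529/7752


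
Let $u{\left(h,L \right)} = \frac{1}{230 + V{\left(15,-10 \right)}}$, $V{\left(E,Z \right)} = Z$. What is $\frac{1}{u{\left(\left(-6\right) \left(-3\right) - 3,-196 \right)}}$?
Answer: $220$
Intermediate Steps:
$u{\left(h,L \right)} = \frac{1}{220}$ ($u{\left(h,L \right)} = \frac{1}{230 - 10} = \frac{1}{220}$)
$\frac{1}{u{\left(\left(-6\right) \left(-3\right) - 3,-196 \right)}} = \frac{1}{\frac{1}{220}} = 220$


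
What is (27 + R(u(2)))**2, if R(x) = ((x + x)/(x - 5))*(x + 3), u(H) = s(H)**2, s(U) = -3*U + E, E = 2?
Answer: 819025/121 ≈ 6768.8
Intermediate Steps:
s(U) = 2 - 3*U (s(U) = -3*U + 2 = 2 - 3*U)
u(H) = (2 - 3*H)**2
R(x) = 2*x*(3 + x)/(-5 + x) (R(x) = ((2*x)/(-5 + x))*(3 + x) = (2*x/(-5 + x))*(3 + x) = 2*x*(3 + x)/(-5 + x))
(27 + R(u(2)))**2 = (27 + 2*(-2 + 3*2)**2*(3 + (-2 + 3*2)**2)/(-5 + (-2 + 3*2)**2))**2 = (27 + 2*(-2 + 6)**2*(3 + (-2 + 6)**2)/(-5 + (-2 + 6)**2))**2 = (27 + 2*4**2*(3 + 4**2)/(-5 + 4**2))**2 = (27 + 2*16*(3 + 16)/(-5 + 16))**2 = (27 + 2*16*19/11)**2 = (27 + 2*16*(1/11)*19)**2 = (27 + 608/11)**2 = (905/11)**2 = 819025/121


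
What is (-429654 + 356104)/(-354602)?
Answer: 36775/177301 ≈ 0.20742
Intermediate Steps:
(-429654 + 356104)/(-354602) = -73550*(-1/354602) = 36775/177301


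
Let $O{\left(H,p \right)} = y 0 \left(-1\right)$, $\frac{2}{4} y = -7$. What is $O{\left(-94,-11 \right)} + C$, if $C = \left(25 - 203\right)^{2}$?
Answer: $31684$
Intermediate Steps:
$y = -14$ ($y = 2 \left(-7\right) = -14$)
$O{\left(H,p \right)} = 0$ ($O{\left(H,p \right)} = \left(-14\right) 0 \left(-1\right) = 0 \left(-1\right) = 0$)
$C = 31684$ ($C = \left(-178\right)^{2} = 31684$)
$O{\left(-94,-11 \right)} + C = 0 + 31684 = 31684$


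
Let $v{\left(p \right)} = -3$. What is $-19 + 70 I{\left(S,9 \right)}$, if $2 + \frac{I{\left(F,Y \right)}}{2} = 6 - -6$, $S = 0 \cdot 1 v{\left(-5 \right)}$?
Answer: $1381$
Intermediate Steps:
$S = 0$ ($S = 0 \cdot 1 \left(-3\right) = 0 \left(-3\right) = 0$)
$I{\left(F,Y \right)} = 20$ ($I{\left(F,Y \right)} = -4 + 2 \left(6 - -6\right) = -4 + 2 \left(6 + 6\right) = -4 + 2 \cdot 12 = -4 + 24 = 20$)
$-19 + 70 I{\left(S,9 \right)} = -19 + 70 \cdot 20 = -19 + 1400 = 1381$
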